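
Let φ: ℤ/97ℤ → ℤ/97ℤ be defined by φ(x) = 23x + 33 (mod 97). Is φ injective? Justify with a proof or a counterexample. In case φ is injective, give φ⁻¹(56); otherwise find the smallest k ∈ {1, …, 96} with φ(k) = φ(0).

Recall that φ is injective when φ(u) = φ(v) forces u = v.
If φ(u) = φ(v), then 23u ≡ 23v (mod 97). Because gcd(23, 97) = 1, we may cancel 23 to get u ≡ v (mod 97).
So φ is injective.
We now compute 23⁻¹ mod 97 explicitly. Euclid's algorithm: 97 = 4·23 + 5, 23 = 4·5 + 3, 5 = 1·3 + 2, 3 = 1·2 + 1; back-substituting gives 1 = 38·23 − 9·97, so 23⁻¹ ≡ 38 (mod 97).
Since φ is injective, we find φ⁻¹(56): we need 23x ≡ 56 − 33 ≡ 23 (mod 97). Using 23⁻¹ = 38: x ≡ 38·23 = 874 = 9·97 + 1, so x = 1.
Check: φ(1) = 23·1 + 33 = 56 ≡ 56 (mod 97).

1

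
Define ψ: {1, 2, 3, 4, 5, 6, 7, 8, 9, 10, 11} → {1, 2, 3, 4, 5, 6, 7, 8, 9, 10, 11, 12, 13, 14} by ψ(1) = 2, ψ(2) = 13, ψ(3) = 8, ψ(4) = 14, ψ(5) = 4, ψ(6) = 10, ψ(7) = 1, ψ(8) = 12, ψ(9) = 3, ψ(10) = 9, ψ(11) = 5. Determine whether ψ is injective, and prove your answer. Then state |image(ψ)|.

11

The values ψ(1), …, ψ(11) are 2, 13, 8, 14, 4, 10, 1, 12, 3, 9, 5 — all distinct.
So ψ(x_1) = ψ(x_2) only when x_1 = x_2, and ψ is injective.
The image of ψ is {1, 2, 3, 4, 5, 8, 9, 10, 12, 13, 14}, which has 11 elements.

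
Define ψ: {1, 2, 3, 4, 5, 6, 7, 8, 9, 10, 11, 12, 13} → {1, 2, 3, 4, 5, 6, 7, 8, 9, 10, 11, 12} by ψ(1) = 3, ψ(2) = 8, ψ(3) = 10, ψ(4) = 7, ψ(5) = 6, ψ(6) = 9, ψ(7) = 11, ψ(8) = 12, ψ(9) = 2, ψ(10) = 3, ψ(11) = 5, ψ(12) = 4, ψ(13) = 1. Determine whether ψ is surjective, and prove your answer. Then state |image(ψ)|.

Every element of the codomain has a preimage: 1 = ψ(13), 2 = ψ(9), 3 = ψ(1), 4 = ψ(12), 5 = ψ(11), 6 = ψ(5), 7 = ψ(4), 8 = ψ(2), 9 = ψ(6), 10 = ψ(3), 11 = ψ(7), 12 = ψ(8).
Therefore ψ is surjective.
The image of ψ is {1, 2, 3, 4, 5, 6, 7, 8, 9, 10, 11, 12}, which has 12 elements.

12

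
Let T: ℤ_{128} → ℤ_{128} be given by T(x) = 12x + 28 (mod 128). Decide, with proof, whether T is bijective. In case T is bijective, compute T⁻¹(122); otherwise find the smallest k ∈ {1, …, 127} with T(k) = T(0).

Recall: T is injective if T(a) = T(b) implies a = b.
We have gcd(12, 128) = 4 > 1. Taking a = 0 and b = 32: T(0) = 28 and T(32) = 12·32 + 28 = 412 ≡ 28 (mod 128).
So T(0) = T(32) while 0 ≠ 32, so T is not injective, hence not bijective.
Since T is not bijective, we find the least positive k with T(k) = T(0): this means 12k ≡ 0 (mod 128), i.e. 128 ∣ 12k. Since gcd(12, 128) = 4, dividing through by 4 this holds exactly when 32 ∣ 3k, and as gcd(3, 32) = 1, exactly when 32 ∣ k.
The smallest positive such k is 32.

32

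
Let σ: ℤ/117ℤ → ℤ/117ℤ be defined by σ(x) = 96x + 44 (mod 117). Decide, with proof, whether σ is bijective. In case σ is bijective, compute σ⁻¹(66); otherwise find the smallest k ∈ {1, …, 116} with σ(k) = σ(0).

39

We have gcd(96, 117) = 3 > 1. Taking u = 0 and v = 39: σ(0) = 44 and σ(39) = 96·39 + 44 = 3788 ≡ 44 (mod 117).
So σ(0) = σ(39) while 0 ≠ 39, thus σ is not injective, hence not bijective.
Since σ is not bijective, we find the least positive k with σ(k) = σ(0): this means 96k ≡ 0 (mod 117), i.e. 117 ∣ 96k. Since gcd(96, 117) = 3, dividing through by 3 this holds exactly when 39 ∣ 32k, and as gcd(32, 39) = 1, exactly when 39 ∣ k.
The smallest positive such k is 39.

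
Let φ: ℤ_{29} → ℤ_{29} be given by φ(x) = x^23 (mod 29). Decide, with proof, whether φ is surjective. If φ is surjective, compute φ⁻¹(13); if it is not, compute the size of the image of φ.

4

Since 29 is prime, the nonzero elements of ℤ_{29} form a cyclic group of order 28.
As gcd(23, 28) = 1, raising to the 23rd power is a bijection on this group: if x_1^23 ≡ x_2^23 then (x_1x_2^{−1})^23 = 1, and the only element of order dividing gcd(23, 28) = 1 is 1, so x_1 = x_2.
With φ(0) = 0 this makes φ injective on all of ℤ_{29}, hence bijective (finite equal-size domain and codomain). In particular φ is surjective.
Since φ is surjective, we find the preimage of 13. The inverse of x ↦ x^23 on (ℤ_{29})^× is x ↦ x^11, because 23·11 = 253 = 9·28 + 1 ≡ 1 (mod 28) and x^{28} = 1 for x ≠ 0 (Fermat). So φ⁻¹(13) = 13^11 mod 29.
Repeated squaring mod 29: 13^1 ≡ 13, 13^2 ≡ 13² = 169 ≡ 24, 13^4 ≡ 24² = 576 ≡ 25, 13^8 ≡ 25² = 625 ≡ 16. Since 11 = 8 + 2 + 1, 13^11 ≡ 16·24·13: 16·24 = 384 ≡ 7, then 7·13 = 91 ≡ 4. So 13^11 ≡ 4 (mod 29).
Hence φ⁻¹(13) = 4.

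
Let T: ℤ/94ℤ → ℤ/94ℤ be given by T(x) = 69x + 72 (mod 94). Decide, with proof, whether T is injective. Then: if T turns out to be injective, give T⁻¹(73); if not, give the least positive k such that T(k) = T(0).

If T(u) = T(v), then 69u ≡ 69v (mod 94). Because gcd(69, 94) = 1, we may cancel 69 to get u ≡ v (mod 94).
Hence T is injective.
We now compute 69⁻¹ mod 94 explicitly. Euclid's algorithm: 94 = 1·69 + 25, 69 = 2·25 + 19, 25 = 1·19 + 6, 19 = 3·6 + 1; back-substituting gives 1 = 15·69 − 11·94, so 69⁻¹ ≡ 15 (mod 94).
Since T is injective, we find T⁻¹(73): we need 69x ≡ 73 − 72 ≡ 1 (mod 94). Using 69⁻¹ = 15: x ≡ 15·1 = 15, so x = 15.
Check: T(15) = 69·15 + 72 = 1107 = 11·94 + 73 ≡ 73 (mod 94).

15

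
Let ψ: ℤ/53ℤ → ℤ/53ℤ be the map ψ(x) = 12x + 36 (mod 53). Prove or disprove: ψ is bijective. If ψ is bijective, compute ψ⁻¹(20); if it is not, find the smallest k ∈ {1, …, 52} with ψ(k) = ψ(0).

By definition, injectivity means: for all a, b in the domain, ψ(a) = ψ(b) implies a = b.
Suppose ψ(a) = ψ(b) in ℤ/53ℤ. Then 12a + 36 ≡ 12b + 36 (mod 53), hence 12(a − b) ≡ 0 (mod 53).
Since gcd(12, 53) = 1, 12 is invertible modulo 53, hence a − b ≡ 0 (mod 53), i.e. a = b.
We now compute 12⁻¹ mod 53 explicitly. Euclid's algorithm: 53 = 4·12 + 5, 12 = 2·5 + 2, 5 = 2·2 + 1; back-substituting gives 1 = 31·12 − 7·53, so 12⁻¹ ≡ 31 (mod 53).
Then y ↦ 31(y − 36) is a two-sided inverse to ψ, so every y ∈ ℤ/53ℤ has a preimage.
Hence ψ is bijective.
Since ψ is bijective, we find ψ⁻¹(20): we need 12x ≡ 20 − 36 ≡ 37 (mod 53). Using 12⁻¹ = 31: x ≡ 31·37 = 1147 = 21·53 + 34, so x = 34.
Check: ψ(34) = 12·34 + 36 = 444 = 8·53 + 20 ≡ 20 (mod 53).

34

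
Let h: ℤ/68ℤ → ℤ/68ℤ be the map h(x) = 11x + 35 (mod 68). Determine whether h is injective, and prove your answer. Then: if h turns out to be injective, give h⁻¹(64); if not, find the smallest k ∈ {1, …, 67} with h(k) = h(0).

Recall that h is injective when h(s) = h(t) forces s = t.
Suppose h(s) = h(t) in ℤ/68ℤ. Then 11s + 35 ≡ 11t + 35 (mod 68), therefore 11(s − t) ≡ 0 (mod 68).
Since gcd(11, 68) = 1, 11 is invertible modulo 68, therefore s − t ≡ 0 (mod 68), i.e. s = t.
Thus h is injective.
We now compute 11⁻¹ mod 68 explicitly. Euclid's algorithm: 68 = 6·11 + 2, 11 = 5·2 + 1; back-substituting gives 1 = 31·11 − 5·68, so 11⁻¹ ≡ 31 (mod 68).
Since h is injective, we find h⁻¹(64): we need 11x ≡ 64 − 35 ≡ 29 (mod 68). Using 11⁻¹ = 31: x ≡ 31·29 = 899 = 13·68 + 15, so x = 15.
Check: h(15) = 11·15 + 35 = 200 = 2·68 + 64 ≡ 64 (mod 68).

15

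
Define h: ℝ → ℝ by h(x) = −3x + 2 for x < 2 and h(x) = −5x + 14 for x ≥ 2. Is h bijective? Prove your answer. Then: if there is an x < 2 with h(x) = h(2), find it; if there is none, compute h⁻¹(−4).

Both pieces are strictly decreasing (slopes −3 and −5), so each is injective on its own interval.
The left piece maps (−∞, 2) onto (−4, ∞); the right piece maps [2, ∞) onto (−∞, 4].
These images overlap. In particular h(2) = 4 (right piece), and solving −3x + 2 = 4 on the left piece gives x = −2/3 < 2.
So h(−2/3) = h(2) with −2/3 ≠ 2, and h is not injective, hence not bijective. This x = −2/3 is the requested value below 2.

-2/3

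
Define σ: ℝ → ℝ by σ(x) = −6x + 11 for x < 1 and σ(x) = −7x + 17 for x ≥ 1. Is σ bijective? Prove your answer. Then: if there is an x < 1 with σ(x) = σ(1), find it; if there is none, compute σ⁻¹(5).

Both pieces are strictly decreasing (slopes −6 and −7), so each is injective on its own interval.
The left piece maps (−∞, 1) onto (5, ∞); the right piece maps [1, ∞) onto (−∞, 10].
These images overlap. In particular σ(1) = 10 (right piece), and solving −6x + 11 = 10 on the left piece gives x = 1/6 < 1.
So σ(1/6) = σ(1) with 1/6 ≠ 1, and σ is not injective, hence not bijective. This x = 1/6 is the requested value below 1.

1/6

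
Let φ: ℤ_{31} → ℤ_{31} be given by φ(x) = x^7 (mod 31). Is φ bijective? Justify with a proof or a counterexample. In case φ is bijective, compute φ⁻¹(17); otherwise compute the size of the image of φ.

Since 31 is prime, the nonzero elements of ℤ_{31} form a cyclic group of order 30.
As gcd(7, 30) = 1, raising to the 7th power is a bijection on this group: if x_1^7 ≡ x_2^7 then (x_1x_2^{−1})^7 = 1, and the only element of order dividing gcd(7, 30) = 1 is 1, so x_1 = x_2.
With φ(0) = 0 this makes φ injective on all of ℤ_{31}, hence bijective (finite equal-size domain and codomain). In particular φ is bijective.
Since φ is bijective, we find the preimage of 17. The inverse of x ↦ x^7 on (ℤ_{31})^× is x ↦ x^13, because 7·13 = 91 = 3·30 + 1 ≡ 1 (mod 30) and x^{30} = 1 for x ≠ 0 (Fermat). So φ⁻¹(17) = 17^13 mod 31.
Repeated squaring mod 31: 17^1 ≡ 17, 17^2 ≡ 17² = 289 ≡ 10, 17^4 ≡ 10² = 100 ≡ 7, 17^8 ≡ 7² = 49 ≡ 18. Since 13 = 8 + 4 + 1, 17^13 ≡ 18·7·17: 18·7 = 126 ≡ 2, then 2·17 = 34 ≡ 3. So 17^13 ≡ 3 (mod 31).
Hence φ⁻¹(17) = 3.

3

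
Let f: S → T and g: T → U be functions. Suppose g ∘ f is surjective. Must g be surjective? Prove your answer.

Let c ∈ U. Since g ∘ f is surjective, some a ∈ S has g(f(a)) = c. Then b = f(a) ∈ T satisfies g(b) = c. So g is surjective.

surjective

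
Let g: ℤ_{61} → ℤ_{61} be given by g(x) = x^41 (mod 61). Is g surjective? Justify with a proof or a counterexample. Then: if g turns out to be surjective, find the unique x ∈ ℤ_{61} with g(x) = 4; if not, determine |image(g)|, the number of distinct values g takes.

5

Since 61 is prime, the nonzero elements of ℤ_{61} form a cyclic group of order 60.
As gcd(41, 60) = 1, raising to the 41st power is a bijection on this group: if u^41 ≡ v^41 then (uv^{−1})^41 = 1, and the only element of order dividing gcd(41, 60) = 1 is 1, so u = v.
With g(0) = 0 this makes g injective on all of ℤ_{61}, hence bijective (finite equal-size domain and codomain). In particular g is surjective.
Since g is surjective, we find the preimage of 4. The inverse of x ↦ x^41 on (ℤ_{61})^× is x ↦ x^41, because 41·41 = 1681 = 28·60 + 1 ≡ 1 (mod 60) and x^{60} = 1 for x ≠ 0 (Fermat). So g⁻¹(4) = 4^41 mod 61.
Repeated squaring mod 61: 4^1 ≡ 4, 4^2 ≡ 4² = 16, 4^4 ≡ 16² = 256 ≡ 12, 4^8 ≡ 12² = 144 ≡ 22, 4^16 ≡ 22² = 484 ≡ 57, 4^32 ≡ 57² = 3249 ≡ 16. Since 41 = 32 + 8 + 1, 4^41 ≡ 16·22·4: 16·22 = 352 ≡ 47, then 47·4 = 188 ≡ 5. So 4^41 ≡ 5 (mod 61).
Hence g⁻¹(4) = 5.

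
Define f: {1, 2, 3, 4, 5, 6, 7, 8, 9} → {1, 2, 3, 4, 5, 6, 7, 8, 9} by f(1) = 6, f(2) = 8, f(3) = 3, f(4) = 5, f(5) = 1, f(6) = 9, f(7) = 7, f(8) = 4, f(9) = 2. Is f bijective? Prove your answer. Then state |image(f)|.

The values 6, 8, 3, 5, 1, 9, 7, 4, 2 are a permutation of {1, 2, 3, 4, 5, 6, 7, 8, 9}: each element appears exactly once.
So f is injective and surjective, hence bijective.
The image of f is {1, 2, 3, 4, 5, 6, 7, 8, 9}, which has 9 elements.

9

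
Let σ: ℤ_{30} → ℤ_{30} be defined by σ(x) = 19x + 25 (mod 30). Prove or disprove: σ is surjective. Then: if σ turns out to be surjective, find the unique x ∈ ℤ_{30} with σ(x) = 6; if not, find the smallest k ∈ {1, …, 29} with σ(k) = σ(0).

29

Since gcd(19, 30) = 1, 19 is invertible modulo 30. Euclid's algorithm: 30 = 1·19 + 11, 19 = 1·11 + 8, 11 = 1·8 + 3, 8 = 2·3 + 2, 3 = 1·2 + 1; back-substituting gives 1 = 19·19 − 12·30, so 19⁻¹ ≡ 19 (mod 30).
Then y ↦ 19(y − 25) is a two-sided inverse to σ, so every y ∈ ℤ_{30} has a preimage.
Therefore σ is surjective.
Since σ is surjective, we find σ⁻¹(6): we need 19x ≡ 6 − 25 ≡ 11 (mod 30). Using 19⁻¹ = 19: x ≡ 19·11 = 209 = 6·30 + 29, so x = 29.
Check: σ(29) = 19·29 + 25 = 576 = 19·30 + 6 ≡ 6 (mod 30).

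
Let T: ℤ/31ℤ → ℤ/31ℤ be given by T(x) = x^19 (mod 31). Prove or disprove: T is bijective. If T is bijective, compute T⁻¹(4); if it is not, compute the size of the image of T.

8

Since 31 is prime, the nonzero elements of ℤ/31ℤ form a cyclic group of order 30.
As gcd(19, 30) = 1, raising to the 19th power is a bijection on this group: if x_1^19 ≡ x_2^19 then (x_1x_2^{−1})^19 = 1, and the only element of order dividing gcd(19, 30) = 1 is 1, so x_1 = x_2.
With T(0) = 0 this makes T injective on all of ℤ/31ℤ, hence bijective (finite equal-size domain and codomain). In particular T is bijective.
Since T is bijective, we find the preimage of 4. The inverse of x ↦ x^19 on (ℤ/31ℤ)^× is x ↦ x^19, because 19·19 = 361 = 12·30 + 1 ≡ 1 (mod 30) and x^{30} = 1 for x ≠ 0 (Fermat). So T⁻¹(4) = 4^19 mod 31.
Repeated squaring mod 31: 4^1 ≡ 4, 4^2 ≡ 4² = 16, 4^4 ≡ 16² = 256 ≡ 8, 4^8 ≡ 8² = 64 ≡ 2, 4^16 ≡ 2² = 4. Since 19 = 16 + 2 + 1, 4^19 ≡ 4·16·4: 4·16 = 64 ≡ 2, then 2·4 = 8. So 4^19 ≡ 8 (mod 31).
Hence T⁻¹(4) = 8.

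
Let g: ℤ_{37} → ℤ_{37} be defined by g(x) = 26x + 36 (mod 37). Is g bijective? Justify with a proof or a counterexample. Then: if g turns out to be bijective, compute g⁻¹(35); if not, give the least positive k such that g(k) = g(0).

Recall that injectivity means: for all x_1, x_2 in the domain, g(x_1) = g(x_2) implies x_1 = x_2.
If g(x_1) = g(x_2), then 26x_1 ≡ 26x_2 (mod 37). Because gcd(26, 37) = 1, we may cancel 26 to get x_1 ≡ x_2 (mod 37).
We now compute 26⁻¹ mod 37 explicitly. Euclid's algorithm: 37 = 1·26 + 11, 26 = 2·11 + 4, 11 = 2·4 + 3, 4 = 1·3 + 1; back-substituting gives 1 = 10·26 − 7·37, so 26⁻¹ ≡ 10 (mod 37).
Then y ↦ 10(y − 36) is a two-sided inverse to g, so every y ∈ ℤ_{37} has a preimage.
Therefore g is bijective.
Since g is bijective, we compute g⁻¹(35): solve 26x + 36 ≡ 35 (mod 37), i.e. 26x ≡ 36 (mod 37).
Multiplying by 26⁻¹ = 10 gives x ≡ 10·36 = 360 = 9·37 + 27 ≡ 27 (mod 37).
Check: g(27) = 26·27 + 36 = 738 = 19·37 + 35 ≡ 35 (mod 37).

27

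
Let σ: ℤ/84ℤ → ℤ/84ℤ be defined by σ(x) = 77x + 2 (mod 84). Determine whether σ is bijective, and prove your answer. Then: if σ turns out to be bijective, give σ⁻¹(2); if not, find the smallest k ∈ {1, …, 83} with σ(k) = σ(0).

12

We have gcd(77, 84) = 7 > 1. Taking a = 0 and b = 12: σ(0) = 2 and σ(12) = 77·12 + 2 = 926 ≡ 2 (mod 84).
So σ(0) = σ(12) while 0 ≠ 12, so σ is not injective, hence not bijective.
Since σ is not bijective, we find the least positive k with σ(k) = σ(0): this means 77k ≡ 0 (mod 84), i.e. 84 ∣ 77k. Since gcd(77, 84) = 7, dividing through by 7 this holds exactly when 12 ∣ 11k, and as gcd(11, 12) = 1, exactly when 12 ∣ k.
The smallest positive such k is 12.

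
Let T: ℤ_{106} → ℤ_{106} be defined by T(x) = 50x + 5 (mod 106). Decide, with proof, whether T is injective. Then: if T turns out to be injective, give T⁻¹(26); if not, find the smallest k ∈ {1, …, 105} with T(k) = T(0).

53

We have gcd(50, 106) = 2 > 1. Taking u = 0 and v = 53: T(0) = 5 and T(53) = 50·53 + 5 = 2655 ≡ 5 (mod 106).
So T(0) = T(53) while 0 ≠ 53, so T is not injective.
Since T is not injective, we find the least positive k with T(k) = T(0): this means 50k ≡ 0 (mod 106), i.e. 106 ∣ 50k. Since gcd(50, 106) = 2, dividing through by 2 this holds exactly when 53 ∣ 25k, and as gcd(25, 53) = 1, exactly when 53 ∣ k.
The smallest positive such k is 53.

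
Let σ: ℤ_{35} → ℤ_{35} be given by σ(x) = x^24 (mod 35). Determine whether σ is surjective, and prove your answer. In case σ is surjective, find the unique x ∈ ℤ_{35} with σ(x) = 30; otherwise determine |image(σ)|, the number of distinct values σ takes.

σ(1) = 1^24 = 1.
σ(2): Repeated squaring mod 35: 2^1 ≡ 2, 2^2 ≡ 2² = 4, 2^4 ≡ 4² = 16, 2^8 ≡ 16² = 256 ≡ 11, 2^16 ≡ 11² = 121 ≡ 16. Since 24 = 16 + 8, 2^24 ≡ 16·11: 16·11 = 176 ≡ 1. So 2^24 ≡ 1 (mod 35).
So σ(1) = σ(2) = 1 while 1 ≠ 2, so σ is not injective.
A non-injective map from the 35-element set ℤ_{35} to itself takes at most 34 distinct values, so it cannot be surjective. Hence σ is not surjective.
Since σ is not surjective, we determine |image(σ)|. Computing x^24 mod 35 for each x (by repeated squaring, reducing mod 35 at every step), the values σ(0), σ(1), …, σ(34) are: 0, 1, 1, 1, 1, 15, 1, 21, 1, 1, 15, 1, 1, 1, 21, 15, 1, 1, 1, 1, 15, 21, 1, 1, 1, 15, 1, 1, 21, 1, 15, 1, 1, 1, 1.
The distinct values are {0, 1, 15, 21}; there are 4 of them.

4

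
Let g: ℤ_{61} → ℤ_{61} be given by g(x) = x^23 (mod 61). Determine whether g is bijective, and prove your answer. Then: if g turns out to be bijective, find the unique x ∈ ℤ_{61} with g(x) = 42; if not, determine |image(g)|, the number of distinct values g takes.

Since 61 is prime, the nonzero elements of ℤ_{61} form a cyclic group of order 60.
As gcd(23, 60) = 1, raising to the 23rd power is a bijection on this group: if s^23 ≡ t^23 then (st^{−1})^23 = 1, and the only element of order dividing gcd(23, 60) = 1 is 1, so s = t.
With g(0) = 0 this makes g injective on all of ℤ_{61}, hence bijective (finite equal-size domain and codomain). In particular g is bijective.
Since g is bijective, we find the preimage of 42. The inverse of x ↦ x^23 on (ℤ_{61})^× is x ↦ x^47, because 23·47 = 1081 = 18·60 + 1 ≡ 1 (mod 60) and x^{60} = 1 for x ≠ 0 (Fermat). So g⁻¹(42) = 42^47 mod 61.
Repeated squaring mod 61: 42^1 ≡ 42, 42^2 ≡ 42² = 1764 ≡ 56, 42^4 ≡ 56² = 3136 ≡ 25, 42^8 ≡ 25² = 625 ≡ 15, 42^16 ≡ 15² = 225 ≡ 42, 42^32 ≡ 42² = 1764 ≡ 56. Since 47 = 32 + 8 + 4 + 2 + 1, 42^47 ≡ 56·15·25·56·42: 56·15 = 840 ≡ 47, then 47·25 = 1175 ≡ 16, then 16·56 = 896 ≡ 42, then 42·42 = 1764 ≡ 56. So 42^47 ≡ 56 (mod 61).
Hence g⁻¹(42) = 56.

56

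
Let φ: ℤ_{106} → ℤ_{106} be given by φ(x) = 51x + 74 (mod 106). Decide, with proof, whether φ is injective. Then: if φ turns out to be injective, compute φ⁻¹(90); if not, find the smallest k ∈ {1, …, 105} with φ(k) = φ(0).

98

If φ(u) = φ(v), then 51u ≡ 51v (mod 106). Because gcd(51, 106) = 1, we may cancel 51 to get u ≡ v (mod 106).
Hence φ is injective.
We now compute 51⁻¹ mod 106 explicitly. Euclid's algorithm: 106 = 2·51 + 4, 51 = 12·4 + 3, 4 = 1·3 + 1; back-substituting gives 1 = 79·51 − 38·106, so 51⁻¹ ≡ 79 (mod 106).
Since φ is injective, we compute φ⁻¹(90): solve 51x + 74 ≡ 90 (mod 106), i.e. 51x ≡ 16 (mod 106).
Multiplying by 51⁻¹ = 79 gives x ≡ 79·16 = 1264 = 11·106 + 98 ≡ 98 (mod 106).
Check: φ(98) = 51·98 + 74 = 5072 = 47·106 + 90 ≡ 90 (mod 106).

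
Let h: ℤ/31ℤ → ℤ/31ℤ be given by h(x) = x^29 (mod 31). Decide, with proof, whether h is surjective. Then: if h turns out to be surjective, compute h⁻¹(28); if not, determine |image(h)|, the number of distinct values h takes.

10

Since 31 is prime, the nonzero elements of ℤ/31ℤ form a cyclic group of order 30.
As gcd(29, 30) = 1, raising to the 29th power is a bijection on this group: if s^29 ≡ t^29 then (st^{−1})^29 = 1, and the only element of order dividing gcd(29, 30) = 1 is 1, so s = t.
With h(0) = 0 this makes h injective on all of ℤ/31ℤ, hence bijective (finite equal-size domain and codomain). In particular h is surjective.
Since h is surjective, we find the preimage of 28. The inverse of x ↦ x^29 on (ℤ/31ℤ)^× is x ↦ x^29, because 29·29 = 841 = 28·30 + 1 ≡ 1 (mod 30) and x^{30} = 1 for x ≠ 0 (Fermat). So h⁻¹(28) = 28^29 mod 31.
Repeated squaring mod 31: 28^1 ≡ 28, 28^2 ≡ 28² = 784 ≡ 9, 28^4 ≡ 9² = 81 ≡ 19, 28^8 ≡ 19² = 361 ≡ 20, 28^16 ≡ 20² = 400 ≡ 28. Since 29 = 16 + 8 + 4 + 1, 28^29 ≡ 28·20·19·28: 28·20 = 560 ≡ 2, then 2·19 = 38 ≡ 7, then 7·28 = 196 ≡ 10. So 28^29 ≡ 10 (mod 31).
Hence h⁻¹(28) = 10.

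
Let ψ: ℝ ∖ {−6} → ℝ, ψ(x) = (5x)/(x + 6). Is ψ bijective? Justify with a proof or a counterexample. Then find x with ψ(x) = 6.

If ψ(x) = 5, cross-multiplying gives 1(5x) = 5(x + 6), which simplifies to 0 = 30 — false.  So 5 has no preimage and ψ is not surjective.
Hence ψ is not bijective.
Solving ψ(x) = 6: cross-multiplying gives 5x = 6(x + 6), which rearranges to −1x = 36, so x = −36.

-36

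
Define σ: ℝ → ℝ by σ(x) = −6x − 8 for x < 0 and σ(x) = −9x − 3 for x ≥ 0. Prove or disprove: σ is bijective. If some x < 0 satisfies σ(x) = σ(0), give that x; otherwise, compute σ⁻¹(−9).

Both pieces are strictly decreasing (slopes −6 and −9), so each is injective on its own interval.
The left piece maps (−∞, 0) onto (−8, ∞); the right piece maps [0, ∞) onto (−∞, −3].
These images overlap. In particular σ(0) = −3 (right piece), and solving −6x − 8 = −3 on the left piece gives x = −5/6 < 0.
So σ(−5/6) = σ(0) with −5/6 ≠ 0, and σ is not injective, hence not bijective. This x = −5/6 is the requested value below 0.

-5/6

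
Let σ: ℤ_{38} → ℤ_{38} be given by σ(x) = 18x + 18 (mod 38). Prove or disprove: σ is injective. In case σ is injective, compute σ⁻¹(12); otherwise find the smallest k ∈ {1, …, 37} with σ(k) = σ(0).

19

We have gcd(18, 38) = 2 > 1. Taking x_1 = 0 and x_2 = 19: σ(0) = 18 and σ(19) = 18·19 + 18 = 360 ≡ 18 (mod 38).
So σ(0) = σ(19) while 0 ≠ 19, hence σ is not injective.
Since σ is not injective, we find the least positive k with σ(k) = σ(0): this means 18k ≡ 0 (mod 38), i.e. 38 ∣ 18k. Since gcd(18, 38) = 2, dividing through by 2 this holds exactly when 19 ∣ 9k, and as gcd(9, 19) = 1, exactly when 19 ∣ k.
The smallest positive such k is 19.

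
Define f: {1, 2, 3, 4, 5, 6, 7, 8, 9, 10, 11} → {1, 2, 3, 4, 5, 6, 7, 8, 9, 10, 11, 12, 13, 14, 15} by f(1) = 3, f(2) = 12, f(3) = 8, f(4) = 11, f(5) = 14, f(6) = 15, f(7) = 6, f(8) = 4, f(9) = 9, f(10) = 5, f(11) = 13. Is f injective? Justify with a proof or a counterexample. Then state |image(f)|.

11

The values f(1), …, f(11) are 3, 12, 8, 11, 14, 15, 6, 4, 9, 5, 13 — all distinct.
So f(x_1) = f(x_2) only when x_1 = x_2, and f is injective.
The image of f is {3, 4, 5, 6, 8, 9, 11, 12, 13, 14, 15}, which has 11 elements.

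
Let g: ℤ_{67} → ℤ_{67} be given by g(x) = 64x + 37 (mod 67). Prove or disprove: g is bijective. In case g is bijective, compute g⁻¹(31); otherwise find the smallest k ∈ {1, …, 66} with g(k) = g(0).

2

By definition, g is injective if g(x_1) = g(x_2) implies x_1 = x_2.
If g(x_1) = g(x_2), then 64x_1 ≡ 64x_2 (mod 67). Because gcd(64, 67) = 1, we may cancel 64 to get x_1 ≡ x_2 (mod 67).
We now compute 64⁻¹ mod 67 explicitly. Euclid's algorithm: 67 = 1·64 + 3, 64 = 21·3 + 1; back-substituting gives 1 = 22·64 − 21·67, so 64⁻¹ ≡ 22 (mod 67).
Then y ↦ 22(y − 37) is a two-sided inverse to g, so every y ∈ ℤ_{67} has a preimage.
Therefore g is bijective.
Since g is bijective, we compute g⁻¹(31): solve 64x + 37 ≡ 31 (mod 67), i.e. 64x ≡ 61 (mod 67).
Multiplying by 64⁻¹ = 22 gives x ≡ 22·61 = 1342 = 20·67 + 2 ≡ 2 (mod 67).
Check: g(2) = 64·2 + 37 = 165 = 2·67 + 31 ≡ 31 (mod 67).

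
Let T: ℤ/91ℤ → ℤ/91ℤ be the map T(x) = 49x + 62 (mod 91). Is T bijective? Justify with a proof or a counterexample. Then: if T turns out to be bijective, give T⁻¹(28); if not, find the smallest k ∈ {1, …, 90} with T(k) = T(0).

Recall: T is injective when T(a) = T(b) forces a = b.
We have gcd(49, 91) = 7 > 1. Taking a = 0 and b = 13: T(0) = 62 and T(13) = 49·13 + 62 = 699 ≡ 62 (mod 91).
So T(0) = T(13) while 0 ≠ 13, so T is not injective, hence not bijective.
Since T is not bijective, we find the least positive k with T(k) = T(0): this means 49k ≡ 0 (mod 91), i.e. 91 ∣ 49k. Since gcd(49, 91) = 7, dividing through by 7 this holds exactly when 13 ∣ 7k, and as gcd(7, 13) = 1, exactly when 13 ∣ k.
The smallest positive such k is 13.

13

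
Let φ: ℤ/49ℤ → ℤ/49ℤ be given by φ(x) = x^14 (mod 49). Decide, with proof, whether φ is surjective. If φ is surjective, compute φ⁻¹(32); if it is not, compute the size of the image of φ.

φ(3): Repeated squaring mod 49: 3^1 ≡ 3, 3^2 ≡ 3² = 9, 3^4 ≡ 9² = 81 ≡ 32, 3^8 ≡ 32² = 1024 ≡ 44. Since 14 = 8 + 4 + 2, 3^14 ≡ 44·32·9: 44·32 = 1408 ≡ 36, then 36·9 = 324 ≡ 30. So 3^14 ≡ 30 (mod 49).
φ(4): Repeated squaring mod 49: 4^1 ≡ 4, 4^2 ≡ 4² = 16, 4^4 ≡ 16² = 256 ≡ 11, 4^8 ≡ 11² = 121 ≡ 23. Since 14 = 8 + 4 + 2, 4^14 ≡ 23·11·16: 23·11 = 253 ≡ 8, then 8·16 = 128 ≡ 30. So 4^14 ≡ 30 (mod 49).
So φ(3) = φ(4) = 30 while 3 ≠ 4, so φ is not injective.
A non-injective map from the 49-element set ℤ/49ℤ to itself takes at most 48 distinct values, so it cannot be surjective. Therefore φ is not surjective.
Since φ is not surjective, we determine |image(φ)|. Computing x^14 mod 49 for each x (by repeated squaring, reducing mod 49 at every step), the values φ(0), φ(1), …, φ(48) are: 0, 1, 18, 30, 30, 18, 1, 0, 1, 18, 30, 30, 18, 1, 0, 1, 18, 30, 30, 18, 1, 0, 1, 18, 30, 30, 18, 1, 0, 1, 18, 30, 30, 18, 1, 0, 1, 18, 30, 30, 18, 1, 0, 1, 18, 30, 30, 18, 1.
The distinct values are {0, 1, 18, 30}; there are 4 of them.

4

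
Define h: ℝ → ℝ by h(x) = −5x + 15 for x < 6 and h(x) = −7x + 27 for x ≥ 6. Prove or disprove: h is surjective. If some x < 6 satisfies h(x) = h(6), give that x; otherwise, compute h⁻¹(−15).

6

Both pieces are strictly decreasing (slopes −5 and −7), so each is injective on its own interval.
The left piece maps (−∞, 6) onto (−15, ∞); the right piece maps [6, ∞) onto (−∞, −15].
These images together cover ℝ, so h is surjective.
Because the two images are disjoint, no x < 6 has h(x) = h(6), so we compute h⁻¹(−15): −15 lies in (−∞, −15], so solve −7x + 27 = −15: x = (−15 − 27)/(−7) = 6.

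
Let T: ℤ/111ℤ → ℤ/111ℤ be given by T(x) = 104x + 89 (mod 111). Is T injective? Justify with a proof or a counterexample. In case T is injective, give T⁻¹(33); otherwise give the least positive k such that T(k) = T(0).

Suppose T(x_1) = T(x_2) in ℤ/111ℤ. Then 104x_1 + 89 ≡ 104x_2 + 89 (mod 111), hence 104(x_1 − x_2) ≡ 0 (mod 111).
Since gcd(104, 111) = 1, 104 is invertible modulo 111, hence x_1 − x_2 ≡ 0 (mod 111), i.e. x_1 = x_2.
Hence T is injective.
We now compute 104⁻¹ mod 111 explicitly. Euclid's algorithm: 111 = 1·104 + 7, 104 = 14·7 + 6, 7 = 1·6 + 1; back-substituting gives 1 = 95·104 − 89·111, so 104⁻¹ ≡ 95 (mod 111).
Since T is injective, we compute T⁻¹(33): solve 104x + 89 ≡ 33 (mod 111), i.e. 104x ≡ 55 (mod 111).
Multiplying by 104⁻¹ = 95 gives x ≡ 95·55 = 5225 = 47·111 + 8 ≡ 8 (mod 111).
Check: T(8) = 104·8 + 89 = 921 = 8·111 + 33 ≡ 33 (mod 111).

8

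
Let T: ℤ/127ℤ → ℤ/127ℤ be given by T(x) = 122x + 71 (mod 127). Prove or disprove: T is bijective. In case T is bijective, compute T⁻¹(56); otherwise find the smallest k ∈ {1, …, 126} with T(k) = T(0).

Recall: T is injective when T(x_1) = T(x_2) forces x_1 = x_2.
If T(x_1) = T(x_2), then 122x_1 ≡ 122x_2 (mod 127). Because gcd(122, 127) = 1, we may cancel 122 to get x_1 ≡ x_2 (mod 127).
We now compute 122⁻¹ mod 127 explicitly. Euclid's algorithm: 127 = 1·122 + 5, 122 = 24·5 + 2, 5 = 2·2 + 1; back-substituting gives 1 = 76·122 − 73·127, so 122⁻¹ ≡ 76 (mod 127).
Then y ↦ 76(y − 71) is a two-sided inverse to T, so every y ∈ ℤ/127ℤ has a preimage.
Therefore T is bijective.
Since T is bijective, we find T⁻¹(56): we need 122x ≡ 56 − 71 ≡ 112 (mod 127). Using 122⁻¹ = 76: x ≡ 76·112 = 8512 = 67·127 + 3, so x = 3.
Check: T(3) = 122·3 + 71 = 437 = 3·127 + 56 ≡ 56 (mod 127).

3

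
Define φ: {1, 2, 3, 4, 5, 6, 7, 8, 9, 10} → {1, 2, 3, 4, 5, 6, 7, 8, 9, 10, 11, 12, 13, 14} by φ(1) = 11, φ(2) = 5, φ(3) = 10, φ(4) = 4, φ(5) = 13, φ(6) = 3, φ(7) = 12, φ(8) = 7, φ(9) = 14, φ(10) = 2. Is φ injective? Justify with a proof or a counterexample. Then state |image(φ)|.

The values φ(1), …, φ(10) are 11, 5, 10, 4, 13, 3, 12, 7, 14, 2 — all distinct.
So φ(u) = φ(v) only when u = v, and φ is injective.
The image of φ is {2, 3, 4, 5, 7, 10, 11, 12, 13, 14}, which has 10 elements.

10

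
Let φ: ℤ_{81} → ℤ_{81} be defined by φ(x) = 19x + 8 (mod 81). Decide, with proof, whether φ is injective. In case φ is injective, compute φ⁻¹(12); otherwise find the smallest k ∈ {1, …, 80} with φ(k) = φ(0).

Recall: injectivity means: for all s, t in the domain, φ(s) = φ(t) implies s = t.
If φ(s) = φ(t), then 19s ≡ 19t (mod 81). Because gcd(19, 81) = 1, we may cancel 19 to get s ≡ t (mod 81).
Therefore φ is injective.
We now compute 19⁻¹ mod 81 explicitly. Euclid's algorithm: 81 = 4·19 + 5, 19 = 3·5 + 4, 5 = 1·4 + 1; back-substituting gives 1 = 64·19 − 15·81, so 19⁻¹ ≡ 64 (mod 81).
Since φ is injective, we compute φ⁻¹(12): solve 19x + 8 ≡ 12 (mod 81), i.e. 19x ≡ 4 (mod 81).
Multiplying by 19⁻¹ = 64 gives x ≡ 64·4 = 256 = 3·81 + 13 ≡ 13 (mod 81).
Check: φ(13) = 19·13 + 8 = 255 = 3·81 + 12 ≡ 12 (mod 81).

13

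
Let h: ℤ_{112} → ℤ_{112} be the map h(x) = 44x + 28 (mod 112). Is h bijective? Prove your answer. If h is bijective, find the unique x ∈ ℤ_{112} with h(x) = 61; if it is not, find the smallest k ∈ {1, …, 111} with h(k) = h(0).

28

Recall that h is injective if h(s) = h(t) implies s = t.
We have gcd(44, 112) = 4 > 1. Taking s = 0 and t = 28: h(0) = 28 and h(28) = 44·28 + 28 = 1260 ≡ 28 (mod 112).
So h(0) = h(28) while 0 ≠ 28, thus h is not injective, hence not bijective.
Since h is not bijective, we find the least positive k with h(k) = h(0): this means 44k ≡ 0 (mod 112), i.e. 112 ∣ 44k. Since gcd(44, 112) = 4, dividing through by 4 this holds exactly when 28 ∣ 11k, and as gcd(11, 28) = 1, exactly when 28 ∣ k.
The smallest positive such k is 28.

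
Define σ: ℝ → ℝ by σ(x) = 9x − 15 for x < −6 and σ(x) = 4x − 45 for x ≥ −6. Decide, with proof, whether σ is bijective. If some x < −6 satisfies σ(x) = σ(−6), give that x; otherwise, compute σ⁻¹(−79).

Both pieces are strictly increasing (slopes 9 and 4), so each is injective on its own interval.
The left piece maps (−∞, −6) onto (−∞, −69); the right piece maps [−6, ∞) onto [−69, ∞).
Since −69 = −69, the images partition ℝ: σ is injective and surjective, hence bijective.
Because the two images are disjoint, no x < −6 has σ(x) = σ(−6), so we compute σ⁻¹(−79): −79 lies in (−∞, −69), so solve 9x − 15 = −79: x = (−79 + 15)/9 = −64/9.

-64/9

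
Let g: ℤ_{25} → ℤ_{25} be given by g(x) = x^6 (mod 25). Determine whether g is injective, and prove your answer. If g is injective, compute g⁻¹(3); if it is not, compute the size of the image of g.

11

g(0) = 0^6 = 0.
g(5): Repeated squaring mod 25: 5^1 ≡ 5, 5^2 ≡ 5² = 25 ≡ 0, 5^4 ≡ 0² = 0. Since 6 = 4 + 2, 5^6 ≡ 0·0: 0·0 = 0. So 5^6 ≡ 0 (mod 25).
So g(0) = g(5) = 0 while 0 ≠ 5, therefore g is not injective.
Since g is not injective, we determine |image(g)|. Computing x^6 mod 25 for each x (by repeated squaring, reducing mod 25 at every step), the values g(0), g(1), …, g(24) are: 0, 1, 14, 4, 21, 0, 6, 24, 19, 16, 0, 11, 9, 9, 11, 0, 16, 19, 24, 6, 0, 21, 4, 14, 1.
The distinct values are {0, 1, 4, 6, 9, 11, 14, 16, 19, 21, 24}; there are 11 of them.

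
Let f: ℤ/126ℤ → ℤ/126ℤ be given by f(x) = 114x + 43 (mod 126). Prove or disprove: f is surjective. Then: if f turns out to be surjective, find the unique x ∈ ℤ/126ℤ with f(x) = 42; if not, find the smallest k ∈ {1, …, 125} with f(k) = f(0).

21

Recall that f is surjective if every y in the codomain equals f(x) for some x in the domain.
Since gcd(114, 126) = 6, we have 114x ≡ 0 (mod 6) for all x, so f(x) ≡ 1 (mod 6).
But 0 ≢ 1 (mod 6), so 0 ∈ ℤ/126ℤ has no preimage. Thus f is not surjective.
Since f is not surjective, we find the least positive k with f(k) = f(0): this means 114k ≡ 0 (mod 126), i.e. 126 ∣ 114k. Since gcd(114, 126) = 6, dividing through by 6 this holds exactly when 21 ∣ 19k, and as gcd(19, 21) = 1, exactly when 21 ∣ k.
The smallest positive such k is 21.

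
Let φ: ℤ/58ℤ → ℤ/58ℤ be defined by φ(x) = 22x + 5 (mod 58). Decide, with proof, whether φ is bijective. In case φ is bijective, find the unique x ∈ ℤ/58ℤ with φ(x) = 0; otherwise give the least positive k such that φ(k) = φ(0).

29

We have gcd(22, 58) = 2 > 1. Taking a = 0 and b = 29: φ(0) = 5 and φ(29) = 22·29 + 5 = 643 ≡ 5 (mod 58).
So φ(0) = φ(29) while 0 ≠ 29, thus φ is not injective, hence not bijective.
Since φ is not bijective, we find the least positive k with φ(k) = φ(0): this means 22k ≡ 0 (mod 58), i.e. 58 ∣ 22k. Since gcd(22, 58) = 2, dividing through by 2 this holds exactly when 29 ∣ 11k, and as gcd(11, 29) = 1, exactly when 29 ∣ k.
The smallest positive such k is 29.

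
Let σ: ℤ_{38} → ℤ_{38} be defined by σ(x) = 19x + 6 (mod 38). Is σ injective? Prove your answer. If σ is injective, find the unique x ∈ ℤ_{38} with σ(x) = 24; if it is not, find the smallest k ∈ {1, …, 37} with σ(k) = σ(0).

2

We have gcd(19, 38) = 19 > 1. Taking u = 0 and v = 2: σ(0) = 6 and σ(2) = 19·2 + 6 = 44 ≡ 6 (mod 38).
So σ(0) = σ(2) while 0 ≠ 2, hence σ is not injective.
Since σ is not injective, we find the least positive k with σ(k) = σ(0): this means 19k ≡ 0 (mod 38), i.e. 38 ∣ 19k. Since gcd(19, 38) = 19, dividing through by 19 this holds exactly when 2 ∣ k.
The smallest positive such k is 2.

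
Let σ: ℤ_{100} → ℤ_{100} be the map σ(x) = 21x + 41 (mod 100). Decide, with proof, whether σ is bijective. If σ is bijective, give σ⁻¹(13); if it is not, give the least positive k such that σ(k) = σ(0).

32

Recall: σ is injective if σ(x_1) = σ(x_2) implies x_1 = x_2.
Suppose σ(x_1) = σ(x_2) in ℤ_{100}. Then 21x_1 + 41 ≡ 21x_2 + 41 (mod 100), so 21(x_1 − x_2) ≡ 0 (mod 100).
Since gcd(21, 100) = 1, 21 is invertible modulo 100, so x_1 − x_2 ≡ 0 (mod 100), i.e. x_1 = x_2.
We now compute 21⁻¹ mod 100 explicitly. Euclid's algorithm: 100 = 4·21 + 16, 21 = 1·16 + 5, 16 = 3·5 + 1; back-substituting gives 1 = 81·21 − 17·100, so 21⁻¹ ≡ 81 (mod 100).
Then y ↦ 81(y − 41) is a two-sided inverse to σ, so every y ∈ ℤ_{100} has a preimage.
Thus σ is bijective.
Since σ is bijective, we find σ⁻¹(13): we need 21x ≡ 13 − 41 ≡ 72 (mod 100). Using 21⁻¹ = 81: x ≡ 81·72 = 5832 = 58·100 + 32, so x = 32.
Check: σ(32) = 21·32 + 41 = 713 = 7·100 + 13 ≡ 13 (mod 100).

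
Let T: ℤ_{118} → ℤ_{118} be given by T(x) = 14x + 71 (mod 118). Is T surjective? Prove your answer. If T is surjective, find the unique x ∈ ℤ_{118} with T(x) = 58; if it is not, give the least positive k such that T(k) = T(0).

Recall: T is surjective if every y in the codomain equals T(x) for some x in the domain.
Since gcd(14, 118) = 2, we have 14x ≡ 0 (mod 2) for all x, so T(x) ≡ 1 (mod 2).
But 0 ≢ 1 (mod 2), so 0 ∈ ℤ_{118} has no preimage. So T is not surjective.
Since T is not surjective, we find the least positive k with T(k) = T(0): this means 14k ≡ 0 (mod 118), i.e. 118 ∣ 14k. Since gcd(14, 118) = 2, dividing through by 2 this holds exactly when 59 ∣ 7k, and as gcd(7, 59) = 1, exactly when 59 ∣ k.
The smallest positive such k is 59.

59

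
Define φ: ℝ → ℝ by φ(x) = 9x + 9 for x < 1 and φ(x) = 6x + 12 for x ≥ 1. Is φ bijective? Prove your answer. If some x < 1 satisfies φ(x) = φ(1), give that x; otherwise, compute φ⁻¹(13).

Both pieces are strictly increasing (slopes 9 and 6), so each is injective on its own interval.
The left piece maps (−∞, 1) onto (−∞, 18); the right piece maps [1, ∞) onto [18, ∞).
Since 18 = 18, the images partition ℝ: φ is injective and surjective, hence bijective.
Because the two images are disjoint, no x < 1 has φ(x) = φ(1), so we compute φ⁻¹(13): 13 lies in (−∞, 18), so solve 9x + 9 = 13: x = (13 − 9)/9 = 4/9.

4/9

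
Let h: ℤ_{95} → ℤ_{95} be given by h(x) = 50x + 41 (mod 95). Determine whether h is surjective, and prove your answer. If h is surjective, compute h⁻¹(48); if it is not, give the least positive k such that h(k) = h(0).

19

Since gcd(50, 95) = 5, we have 50x ≡ 0 (mod 5) for all x, so h(x) ≡ 1 (mod 5).
But 0 ≢ 1 (mod 5), so 0 ∈ ℤ_{95} has no preimage. Hence h is not surjective.
Since h is not surjective, we find the least positive k with h(k) = h(0): this means 50k ≡ 0 (mod 95), i.e. 95 ∣ 50k. Since gcd(50, 95) = 5, dividing through by 5 this holds exactly when 19 ∣ 10k, and as gcd(10, 19) = 1, exactly when 19 ∣ k.
The smallest positive such k is 19.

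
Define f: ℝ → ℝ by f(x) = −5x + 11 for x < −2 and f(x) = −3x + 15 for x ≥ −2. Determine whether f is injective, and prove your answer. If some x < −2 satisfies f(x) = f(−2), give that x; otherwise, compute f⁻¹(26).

-3

Both pieces are strictly decreasing (slopes −5 and −3), so each is injective on its own interval.
The left piece maps (−∞, −2) onto (21, ∞); the right piece maps [−2, ∞) onto (−∞, 21].
These images are disjoint, so no value is attained by both pieces. Thus f is injective.
Because the two images are disjoint, no x < −2 has f(x) = f(−2), so we compute f⁻¹(26): 26 lies in (21, ∞), so solve −5x + 11 = 26: x = (26 − 11)/(−5) = −3.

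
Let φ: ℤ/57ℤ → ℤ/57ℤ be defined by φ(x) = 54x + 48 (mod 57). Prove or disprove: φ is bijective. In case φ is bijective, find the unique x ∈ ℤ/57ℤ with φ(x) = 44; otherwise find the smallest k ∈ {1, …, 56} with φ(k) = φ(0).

19

We have gcd(54, 57) = 3 > 1. Taking u = 0 and v = 19: φ(0) = 48 and φ(19) = 54·19 + 48 = 1074 ≡ 48 (mod 57).
So φ(0) = φ(19) while 0 ≠ 19, so φ is not injective, hence not bijective.
Since φ is not bijective, we find the least positive k with φ(k) = φ(0): this means 54k ≡ 0 (mod 57), i.e. 57 ∣ 54k. Since gcd(54, 57) = 3, dividing through by 3 this holds exactly when 19 ∣ 18k, and as gcd(18, 19) = 1, exactly when 19 ∣ k.
The smallest positive such k is 19.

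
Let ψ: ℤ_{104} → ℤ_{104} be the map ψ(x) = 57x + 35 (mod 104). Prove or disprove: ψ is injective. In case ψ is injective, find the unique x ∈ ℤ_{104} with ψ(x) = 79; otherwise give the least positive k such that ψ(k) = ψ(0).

Suppose ψ(u) = ψ(v) in ℤ_{104}. Then 57u + 35 ≡ 57v + 35 (mod 104), hence 57(u − v) ≡ 0 (mod 104).
Since gcd(57, 104) = 1, 57 is invertible modulo 104, thus u − v ≡ 0 (mod 104), i.e. u = v.
Thus ψ is injective.
We now compute 57⁻¹ mod 104 explicitly. Euclid's algorithm: 104 = 1·57 + 47, 57 = 1·47 + 10, 47 = 4·10 + 7, 10 = 1·7 + 3, 7 = 2·3 + 1; back-substituting gives 1 = 73·57 − 40·104, so 57⁻¹ ≡ 73 (mod 104).
Since ψ is injective, we find ψ⁻¹(79): we need 57x ≡ 79 − 35 ≡ 44 (mod 104). Using 57⁻¹ = 73: x ≡ 73·44 = 3212 = 30·104 + 92, so x = 92.
Check: ψ(92) = 57·92 + 35 = 5279 = 50·104 + 79 ≡ 79 (mod 104).

92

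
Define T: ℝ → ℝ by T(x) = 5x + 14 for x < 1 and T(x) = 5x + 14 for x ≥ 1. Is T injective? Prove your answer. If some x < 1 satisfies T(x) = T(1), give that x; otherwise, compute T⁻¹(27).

13/5

Both pieces are strictly increasing (slopes 5 and 5), so each is injective on its own interval.
The left piece maps (−∞, 1) onto (−∞, 19); the right piece maps [1, ∞) onto [19, ∞).
These images are disjoint, so no value is attained by both pieces. Therefore T is injective.
Because the two images are disjoint, no x < 1 has T(x) = T(1), so we compute T⁻¹(27): 27 lies in [19, ∞), so solve 5x + 14 = 27: x = (27 − 14)/5 = 13/5.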